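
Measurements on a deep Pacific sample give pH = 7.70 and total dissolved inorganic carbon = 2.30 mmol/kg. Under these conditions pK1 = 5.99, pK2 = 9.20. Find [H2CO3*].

α₀ = 1 / (1 + K1/[H⁺] + K1K2/[H⁺]²) = 1 / (1 + 10^+1.71 + 10^+0.21)
   = 1 / (1 + 51.286 + 1.6218) = 1/53.908 = 0.01855
[CO2*] = α₀ × DIC = 0.01855 × 2.30 = 0.0427 mmol/kg

[CO2*] = 0.0427 mmol/kg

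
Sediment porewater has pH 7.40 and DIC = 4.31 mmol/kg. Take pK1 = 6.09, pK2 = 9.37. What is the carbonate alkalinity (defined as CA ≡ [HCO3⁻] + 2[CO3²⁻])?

CA = 4.15 mmol/kg

CA = [HCO3⁻] + 2[CO3²⁻] = (α₁ + 2α₂)·DIC
At pH 7.40: [H⁺]/K1 = 10^-1.31 = 0.048978, K2/[H⁺] = 10^-1.97 = 0.010715
α₁ = 1/(1 + 0.048978 + 0.010715) = 1/1.0597 = 0.9437; α₂ = α₁·K2/[H⁺] = 0.01011
α₁ + 2α₂ = 0.9639
CA = 0.9639 × 4.31 = 4.15 mmol/kg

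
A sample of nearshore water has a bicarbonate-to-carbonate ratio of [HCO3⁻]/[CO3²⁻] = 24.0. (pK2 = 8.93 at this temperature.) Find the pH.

pH = 7.55

From K2 = [H⁺][CO3²⁻]/[HCO3⁻]:  pH = pK2 − log₁₀([HCO3⁻]/[CO3²⁻])
log₁₀(24.0) = +1.380
pH = 8.93 − (+1.380) = 7.55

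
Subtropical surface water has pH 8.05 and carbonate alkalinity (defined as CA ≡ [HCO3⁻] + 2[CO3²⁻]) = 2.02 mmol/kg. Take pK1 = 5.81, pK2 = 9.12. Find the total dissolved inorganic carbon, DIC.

CA = [HCO3⁻] + 2[CO3²⁻] = (α₁ + 2α₂)·DIC
At pH 8.05: [H⁺]/K1 = 10^-2.24 = 0.0057544, K2/[H⁺] = 10^-1.07 = 0.085114
α₁ = 1/(1 + 0.0057544 + 0.085114) = 1/1.0909 = 0.9167; α₂ = α₁·K2/[H⁺] = 0.07802
α₁ + 2α₂ = 1.0727
DIC = CA / (α₁ + 2α₂) = 2.02 / 1.0727 = 1.88 mmol/kg

DIC = 1.88 mmol/kg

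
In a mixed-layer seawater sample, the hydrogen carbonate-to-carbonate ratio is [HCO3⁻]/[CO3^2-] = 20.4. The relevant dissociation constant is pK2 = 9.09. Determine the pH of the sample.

pH = 7.78

From K2 = [H⁺][CO3^2-]/[HCO3⁻]:  pH = pK2 − log₁₀([HCO3⁻]/[CO3^2-])
log₁₀(20.4) = +1.310
pH = 9.09 − (+1.310) = 7.78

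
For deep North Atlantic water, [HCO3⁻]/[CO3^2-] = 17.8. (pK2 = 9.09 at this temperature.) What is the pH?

pH = 7.84

From K2 = [H⁺][CO3^2-]/[HCO3⁻]:  pH = pK2 − log₁₀([HCO3⁻]/[CO3^2-])
log₁₀(17.8) = +1.250
pH = 9.09 − (+1.250) = 7.84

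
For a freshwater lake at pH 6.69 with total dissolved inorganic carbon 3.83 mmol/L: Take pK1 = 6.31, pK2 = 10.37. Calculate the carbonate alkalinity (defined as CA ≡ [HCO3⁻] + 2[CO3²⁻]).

CA = 2.70 mmol/L

CA = [HCO3⁻] + 2[CO3²⁻] = (α₁ + 2α₂)·DIC
At pH 6.69: [H⁺]/K1 = 10^-0.38 = 0.41687, K2/[H⁺] = 10^-3.68 = 0.00020893
α₁ = 1/(1 + 0.41687 + 0.00020893) = 1/1.4171 = 0.7057; α₂ = α₁·K2/[H⁺] = 0.0001474
α₁ + 2α₂ = 0.7060
CA = 0.7060 × 3.83 = 2.70 mmol/L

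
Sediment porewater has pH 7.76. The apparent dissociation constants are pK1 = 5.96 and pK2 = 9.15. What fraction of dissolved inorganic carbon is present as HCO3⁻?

α₁ = 0.946

α₁ = 1 / (1 + [H⁺]/K1 + K2/[H⁺]) = 1 / (1 + 10^-1.80 + 10^-1.39)
   = 1 / (1 + 0.015849 + 0.040738) = 1/1.0566 = 0.9464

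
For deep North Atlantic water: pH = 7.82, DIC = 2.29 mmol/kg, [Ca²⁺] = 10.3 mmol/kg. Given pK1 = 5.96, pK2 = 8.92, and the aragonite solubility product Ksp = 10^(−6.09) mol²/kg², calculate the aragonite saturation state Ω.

Ω = 2.11

α₂ = 1 / (1 + [H⁺]/K2 + [H⁺]²/(K1K2)) = 1 / (1 + 10^+1.10 + 10^-0.76)
   = 1 / (1 + 12.589 + 0.17378) = 1/13.763 = 0.07266
[CO3²⁻] = α₂ × DIC = 0.07266 × 2.29 = 0.1664 mmol/kg
Ksp = 10^(−6.09) = 8.128×10^-7
Ω = [Ca²⁺][CO3²⁻]/Ksp = (10.3×10^-3)(1.664×10^-4) / 8.128×10^-7 = 2.11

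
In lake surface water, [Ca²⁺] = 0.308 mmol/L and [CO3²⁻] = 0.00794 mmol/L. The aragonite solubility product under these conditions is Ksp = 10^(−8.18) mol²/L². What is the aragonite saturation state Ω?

Ω = 0.370

Ksp = 10^(−8.18) = 6.607×10^-9
Ω = [Ca²⁺][CO3²⁻]/Ksp = (0.308×10^-3)(0.00794×10^-3) / 6.607×10^-9 = 0.370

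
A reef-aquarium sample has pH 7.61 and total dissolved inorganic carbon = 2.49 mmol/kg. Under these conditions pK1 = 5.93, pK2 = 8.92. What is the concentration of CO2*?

[CO2*] = 0.0486 mmol/kg

α₀ = 1 / (1 + K1/[H⁺] + K1K2/[H⁺]²) = 1 / (1 + 10^+1.68 + 10^+0.37)
   = 1 / (1 + 47.863 + 2.3442) = 1/51.207 = 0.01953
[CO2*] = α₀ × DIC = 0.01953 × 2.49 = 0.0486 mmol/kg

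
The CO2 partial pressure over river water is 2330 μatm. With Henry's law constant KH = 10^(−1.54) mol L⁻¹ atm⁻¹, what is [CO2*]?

[CO2*] = 67.2 μmol/L

KH = 10^(−1.54) = 2.884×10^-2 mol L⁻¹ atm⁻¹
[CO2*] = KH · pCO2 = 2.884×10^-2 × 2330×10^-6 atm = 6.72×10^-5 mol/L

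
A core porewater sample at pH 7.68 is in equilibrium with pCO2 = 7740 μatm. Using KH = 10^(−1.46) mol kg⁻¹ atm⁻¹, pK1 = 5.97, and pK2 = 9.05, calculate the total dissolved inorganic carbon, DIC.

DIC = 14.6 mmol/kg

[CO2*] = KH · pCO2 = 10^(−1.46) × 7740×10^-6 = 2.684×10^-4 mol/kg
α₀ = 1/(1 + K1/[H⁺] + K1K2/[H⁺]²) = 1/(1 + 10^+1.71 + 10^+0.34) = 0.01836
DIC = [CO2*]/α₀ = 2.684×10^-4 / 0.01836 = 14.6 mmol/kg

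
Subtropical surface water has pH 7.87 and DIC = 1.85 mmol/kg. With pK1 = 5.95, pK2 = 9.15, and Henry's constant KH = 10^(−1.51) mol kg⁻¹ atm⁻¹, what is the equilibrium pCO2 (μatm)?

α₀ = 1 / (1 + K1/[H⁺] + K1K2/[H⁺]²) = 1 / (1 + 10^+1.92 + 10^+0.64)
   = 1 / (1 + 83.176 + 4.3652) = 1/88.542 = 0.01129
[CO2*] = α₀ × DIC = 0.01129 × 1.85 = 0.02089 mmol/kg
pCO2 = [CO2*]/KH = 2.089×10^-5 / 3.090×10^-2 = 676 μatm

pCO2 = 676 μatm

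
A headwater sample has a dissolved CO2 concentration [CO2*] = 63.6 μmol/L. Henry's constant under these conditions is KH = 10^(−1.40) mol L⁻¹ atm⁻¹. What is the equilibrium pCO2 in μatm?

pCO2 = 1600 μatm

KH = 10^(−1.40) = 3.981×10^-2 mol L⁻¹ atm⁻¹
pCO2 = [CO2*]/KH = 63.6×10^-6 / 3.981×10^-2 = 1.60×10^-3 atm = 1600 μatm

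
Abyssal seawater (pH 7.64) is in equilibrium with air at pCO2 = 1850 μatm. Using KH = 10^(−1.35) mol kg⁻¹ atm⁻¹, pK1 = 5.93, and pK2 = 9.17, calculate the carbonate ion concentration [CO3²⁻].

[CO3²⁻] = 0.125 mmol/kg

[CO2*] = KH · pCO2 = 10^(−1.35) × 1850×10^-6 = 8.264×10^-5 mol/kg
α₀ = 1/(1 + K1/[H⁺] + K1K2/[H⁺]²) = 1/(1 + 10^+1.71 + 10^+0.18) = 0.01859
DIC = [CO2*]/α₀ = 8.264×10^-5 / 0.01859 = 4.446 mmol/kg
[CO3²⁻] = α₂·DIC; α₂ = 0.02813, so [CO3²⁻] = 0.02813 × 4.446 = 0.125 mmol/kg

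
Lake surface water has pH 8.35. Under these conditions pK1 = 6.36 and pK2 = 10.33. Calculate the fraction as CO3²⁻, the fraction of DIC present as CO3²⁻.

α₂ = 1 / (1 + [H⁺]/K2 + [H⁺]²/(K1K2)) = 1 / (1 + 10^+1.98 + 10^-0.01)
   = 1 / (1 + 95.499 + 0.97724) = 1/97.476 = 0.01026

α₂ = 0.0103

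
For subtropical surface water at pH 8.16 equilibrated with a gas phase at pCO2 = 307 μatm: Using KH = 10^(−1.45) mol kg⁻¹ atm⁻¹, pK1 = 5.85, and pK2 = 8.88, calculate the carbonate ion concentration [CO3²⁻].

[CO3²⁻] = 0.424 mmol/kg

[CO2*] = KH · pCO2 = 10^(−1.45) × 307×10^-6 = 1.089×10^-5 mol/kg
α₀ = 1/(1 + K1/[H⁺] + K1K2/[H⁺]²) = 1/(1 + 10^+2.31 + 10^+1.59) = 0.004097
DIC = [CO2*]/α₀ = 1.089×10^-5 / 0.004097 = 2.659 mmol/kg
[CO3²⁻] = α₂·DIC; α₂ = 0.1594, so [CO3²⁻] = 0.1594 × 2.659 = 0.424 mmol/kg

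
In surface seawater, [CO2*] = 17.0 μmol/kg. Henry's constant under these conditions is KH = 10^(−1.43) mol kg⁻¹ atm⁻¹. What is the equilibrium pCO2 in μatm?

KH = 10^(−1.43) = 3.715×10^-2 mol kg⁻¹ atm⁻¹
pCO2 = [CO2*]/KH = 17.0×10^-6 / 3.715×10^-2 = 4.58×10^-4 atm = 458 μatm

pCO2 = 458 μatm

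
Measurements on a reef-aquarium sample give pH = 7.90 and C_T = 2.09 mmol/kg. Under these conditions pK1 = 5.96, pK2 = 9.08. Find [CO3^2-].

[CO3²⁻] = 0.128 mmol/kg

α₂ = 1 / (1 + [H⁺]/K2 + [H⁺]²/(K1K2)) = 1 / (1 + 10^+1.18 + 10^-0.76)
   = 1 / (1 + 15.136 + 0.17378) = 1/16.309 = 0.06131
[CO3²⁻] = α₂ × DIC = 0.06131 × 2.09 = 0.128 mmol/kg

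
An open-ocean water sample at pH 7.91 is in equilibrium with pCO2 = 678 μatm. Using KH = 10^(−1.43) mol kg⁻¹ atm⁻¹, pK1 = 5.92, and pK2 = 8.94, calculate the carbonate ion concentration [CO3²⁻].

[CO2*] = KH · pCO2 = 10^(−1.43) × 678×10^-6 = 2.519×10^-5 mol/kg
α₀ = 1/(1 + K1/[H⁺] + K1K2/[H⁺]²) = 1/(1 + 10^+1.99 + 10^+0.96) = 0.009273
DIC = [CO2*]/α₀ = 2.519×10^-5 / 0.009273 = 2.717 mmol/kg
[CO3²⁻] = α₂·DIC; α₂ = 0.08457, so [CO3²⁻] = 0.08457 × 2.717 = 0.230 mmol/kg

[CO3²⁻] = 0.230 mmol/kg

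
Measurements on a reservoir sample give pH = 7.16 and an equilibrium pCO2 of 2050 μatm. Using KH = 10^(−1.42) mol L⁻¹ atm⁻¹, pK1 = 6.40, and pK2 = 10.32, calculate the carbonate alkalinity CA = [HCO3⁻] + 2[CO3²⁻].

[CO2*] = KH · pCO2 = 10^(−1.42) × 2050×10^-6 = 7.794×10^-5 mol/L
α₀ = 1/(1 + K1/[H⁺] + K1K2/[H⁺]²) = 1/(1 + 10^+0.76 + 10^-2.40) = 0.1480
DIC = [CO2*]/α₀ = 7.794×10^-5 / 0.1480 = 0.5267 mmol/L
CA = (α₁ + 2α₂)·DIC = (0.8514 + 2×0.0005891) × 0.5267 = 0.449 mmol/L

CA = 0.449 mmol/L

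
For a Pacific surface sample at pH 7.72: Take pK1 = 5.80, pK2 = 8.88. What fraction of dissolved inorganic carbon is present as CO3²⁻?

α₂ = 1 / (1 + [H⁺]/K2 + [H⁺]²/(K1K2)) = 1 / (1 + 10^+1.16 + 10^-0.76)
   = 1 / (1 + 14.454 + 0.17378) = 1/15.628 = 0.06399

α₂ = 0.0640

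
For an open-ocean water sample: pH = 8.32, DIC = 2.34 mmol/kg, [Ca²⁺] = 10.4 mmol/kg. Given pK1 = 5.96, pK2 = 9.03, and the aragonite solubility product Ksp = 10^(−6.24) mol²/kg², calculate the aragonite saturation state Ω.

Ω = 6.88

α₂ = 1 / (1 + [H⁺]/K2 + [H⁺]²/(K1K2)) = 1 / (1 + 10^+0.71 + 10^-1.65)
   = 1 / (1 + 5.1286 + 0.022387) = 1/6.1510 = 0.1626
[CO3²⁻] = α₂ × DIC = 0.1626 × 2.34 = 0.3804 mmol/kg
Ksp = 10^(−6.24) = 5.754×10^-7
Ω = [Ca²⁺][CO3²⁻]/Ksp = (10.4×10^-3)(3.804×10^-4) / 5.754×10^-7 = 6.88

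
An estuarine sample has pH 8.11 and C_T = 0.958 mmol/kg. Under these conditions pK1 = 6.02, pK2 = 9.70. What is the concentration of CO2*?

[CO2*] = 7.53 μmol/kg

α₀ = 1 / (1 + K1/[H⁺] + K1K2/[H⁺]²) = 1 / (1 + 10^+2.09 + 10^+0.50)
   = 1 / (1 + 123.03 + 3.1623) = 1/127.19 = 0.007862
[CO2*] = α₀ × DIC = 0.007862 × 0.958 = 0.00753 mmol/kg = 7.53 μmol/kg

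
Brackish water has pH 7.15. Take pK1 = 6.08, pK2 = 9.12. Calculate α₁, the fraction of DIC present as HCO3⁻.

α₁ = 0.913

α₁ = 1 / (1 + [H⁺]/K1 + K2/[H⁺]) = 1 / (1 + 10^-1.07 + 10^-1.97)
   = 1 / (1 + 0.085114 + 0.010715) = 1/1.0958 = 0.9126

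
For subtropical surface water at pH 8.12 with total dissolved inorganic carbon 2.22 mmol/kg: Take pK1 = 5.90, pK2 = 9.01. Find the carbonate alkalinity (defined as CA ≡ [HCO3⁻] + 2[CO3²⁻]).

CA = 2.46 mmol/kg

CA = [HCO3⁻] + 2[CO3²⁻] = (α₁ + 2α₂)·DIC
At pH 8.12: [H⁺]/K1 = 10^-2.22 = 0.0060256, K2/[H⁺] = 10^-0.89 = 0.12882
α₁ = 1/(1 + 0.0060256 + 0.12882) = 1/1.1349 = 0.8812; α₂ = α₁·K2/[H⁺] = 0.1135
α₁ + 2α₂ = 1.1082
CA = 1.1082 × 2.22 = 2.46 mmol/kg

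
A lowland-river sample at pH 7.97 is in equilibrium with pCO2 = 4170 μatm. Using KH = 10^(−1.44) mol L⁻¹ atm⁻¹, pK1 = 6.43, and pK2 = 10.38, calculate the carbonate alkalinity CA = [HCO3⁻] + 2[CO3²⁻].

CA = 5.29 mmol/L

[CO2*] = KH · pCO2 = 10^(−1.44) × 4170×10^-6 = 1.514×10^-4 mol/L
α₀ = 1/(1 + K1/[H⁺] + K1K2/[H⁺]²) = 1/(1 + 10^+1.54 + 10^-0.87) = 0.02793
DIC = [CO2*]/α₀ = 1.514×10^-4 / 0.02793 = 5.422 mmol/L
CA = (α₁ + 2α₂)·DIC = (0.9683 + 2×0.003767) × 5.422 = 5.29 mmol/L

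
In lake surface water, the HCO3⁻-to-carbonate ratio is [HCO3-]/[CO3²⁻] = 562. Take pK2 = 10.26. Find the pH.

From K2 = [H⁺][CO3²⁻]/[HCO3-]:  pH = pK2 − log₁₀([HCO3-]/[CO3²⁻])
log₁₀(562) = +2.750
pH = 10.26 − (+2.750) = 7.51

pH = 7.51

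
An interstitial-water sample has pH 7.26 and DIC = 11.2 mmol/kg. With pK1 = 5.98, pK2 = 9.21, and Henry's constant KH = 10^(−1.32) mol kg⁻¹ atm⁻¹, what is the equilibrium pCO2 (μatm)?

pCO2 = 1.15×10^4 μatm

α₀ = 1 / (1 + K1/[H⁺] + K1K2/[H⁺]²) = 1 / (1 + 10^+1.28 + 10^-0.67)
   = 1 / (1 + 19.055 + 0.21380) = 1/20.268 = 0.04934
[CO2*] = α₀ × DIC = 0.04934 × 11.2 = 0.5526 mmol/kg
pCO2 = [CO2*]/KH = 5.526×10^-4 / 4.786×10^-2 = 1.15×10^4 μatm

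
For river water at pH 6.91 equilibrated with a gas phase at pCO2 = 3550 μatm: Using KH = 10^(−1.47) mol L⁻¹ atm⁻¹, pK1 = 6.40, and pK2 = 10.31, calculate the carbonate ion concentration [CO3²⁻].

[CO3²⁻] = 0.155 μmol/L

[CO2*] = KH · pCO2 = 10^(−1.47) × 3550×10^-6 = 1.203×10^-4 mol/L
α₀ = 1/(1 + K1/[H⁺] + K1K2/[H⁺]²) = 1/(1 + 10^+0.51 + 10^-2.89) = 0.2360
DIC = [CO2*]/α₀ = 1.203×10^-4 / 0.2360 = 0.5097 mmol/L
[CO3²⁻] = α₂·DIC; α₂ = 0.0003040, so [CO3²⁻] = 0.0003040 × 0.5097 = 0.000155 mmol/L = 0.155 μmol/L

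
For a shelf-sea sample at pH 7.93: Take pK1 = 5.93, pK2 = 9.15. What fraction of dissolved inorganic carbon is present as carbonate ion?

α₂ = 1 / (1 + [H⁺]/K2 + [H⁺]²/(K1K2)) = 1 / (1 + 10^+1.22 + 10^-0.78)
   = 1 / (1 + 16.596 + 0.16596) = 1/17.762 = 0.05630

α₂ = 0.0563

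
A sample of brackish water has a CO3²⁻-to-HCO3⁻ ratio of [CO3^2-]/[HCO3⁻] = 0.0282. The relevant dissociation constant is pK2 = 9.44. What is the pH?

From K2 = [H⁺][CO3^2-]/[HCO3⁻]:  pH = pK2 + log₁₀([CO3^2-]/[HCO3⁻])
log₁₀(0.0282) = -1.550
pH = 9.44 + (-1.550) = 7.89

pH = 7.89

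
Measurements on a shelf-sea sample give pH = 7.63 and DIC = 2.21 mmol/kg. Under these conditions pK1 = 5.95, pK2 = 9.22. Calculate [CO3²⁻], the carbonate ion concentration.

[CO3²⁻] = 0.0543 mmol/kg

α₂ = 1 / (1 + [H⁺]/K2 + [H⁺]²/(K1K2)) = 1 / (1 + 10^+1.59 + 10^-0.09)
   = 1 / (1 + 38.905 + 0.81283) = 1/40.717 = 0.02456
[CO3²⁻] = α₂ × DIC = 0.02456 × 2.21 = 0.0543 mmol/kg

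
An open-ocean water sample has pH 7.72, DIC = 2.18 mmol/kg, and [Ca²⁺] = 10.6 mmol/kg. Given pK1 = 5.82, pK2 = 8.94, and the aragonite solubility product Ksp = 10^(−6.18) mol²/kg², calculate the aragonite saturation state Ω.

Ω = 1.96

α₂ = 1 / (1 + [H⁺]/K2 + [H⁺]²/(K1K2)) = 1 / (1 + 10^+1.22 + 10^-0.68)
   = 1 / (1 + 16.596 + 0.20893) = 1/17.805 = 0.05616
[CO3²⁻] = α₂ × DIC = 0.05616 × 2.18 = 0.1224 mmol/kg
Ksp = 10^(−6.18) = 6.607×10^-7
Ω = [Ca²⁺][CO3²⁻]/Ksp = (10.6×10^-3)(1.224×10^-4) / 6.607×10^-7 = 1.96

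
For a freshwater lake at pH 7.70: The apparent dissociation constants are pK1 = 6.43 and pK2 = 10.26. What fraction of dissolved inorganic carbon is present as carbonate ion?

α₂ = 0.00261

α₂ = 1 / (1 + [H⁺]/K2 + [H⁺]²/(K1K2)) = 1 / (1 + 10^+2.56 + 10^+1.29)
   = 1 / (1 + 363.08 + 19.498) = 1/383.58 = 0.002607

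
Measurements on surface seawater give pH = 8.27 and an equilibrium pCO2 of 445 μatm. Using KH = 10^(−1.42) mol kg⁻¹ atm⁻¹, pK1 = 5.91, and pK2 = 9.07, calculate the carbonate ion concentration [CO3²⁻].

[CO2*] = KH · pCO2 = 10^(−1.42) × 445×10^-6 = 1.692×10^-5 mol/kg
α₀ = 1/(1 + K1/[H⁺] + K1K2/[H⁺]²) = 1/(1 + 10^+2.36 + 10^+1.56) = 0.003754
DIC = [CO2*]/α₀ = 1.692×10^-5 / 0.003754 = 4.507 mmol/kg
[CO3²⁻] = α₂·DIC; α₂ = 0.1363, so [CO3²⁻] = 0.1363 × 4.507 = 0.614 mmol/kg

[CO3²⁻] = 0.614 mmol/kg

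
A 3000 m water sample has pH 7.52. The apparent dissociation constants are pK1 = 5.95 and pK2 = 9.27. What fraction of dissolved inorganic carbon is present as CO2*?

α₀ = 0.0258

α₀ = 1 / (1 + K1/[H⁺] + K1K2/[H⁺]²) = 1 / (1 + 10^+1.57 + 10^-0.18)
   = 1 / (1 + 37.154 + 0.66069) = 1/38.814 = 0.02576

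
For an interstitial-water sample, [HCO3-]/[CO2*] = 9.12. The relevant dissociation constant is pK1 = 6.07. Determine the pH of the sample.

From K1 = [H⁺][HCO3-]/[CO2*]:  pH = pK1 + log₁₀([HCO3-]/[CO2*])
log₁₀(9.12) = +0.960
pH = 6.07 + (+0.960) = 7.03

pH = 7.03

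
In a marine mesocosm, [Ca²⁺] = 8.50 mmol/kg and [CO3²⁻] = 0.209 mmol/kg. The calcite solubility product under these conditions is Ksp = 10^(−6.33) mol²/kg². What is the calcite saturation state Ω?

Ω = 3.80

Ksp = 10^(−6.33) = 4.677×10^-7
Ω = [Ca²⁺][CO3²⁻]/Ksp = (8.50×10^-3)(0.209×10^-3) / 4.677×10^-7 = 3.80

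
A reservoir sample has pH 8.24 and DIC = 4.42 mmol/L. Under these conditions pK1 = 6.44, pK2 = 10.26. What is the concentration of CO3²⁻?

[CO3²⁻] = 0.0412 mmol/L

α₂ = 1 / (1 + [H⁺]/K2 + [H⁺]²/(K1K2)) = 1 / (1 + 10^+2.02 + 10^+0.22)
   = 1 / (1 + 104.71 + 1.6596) = 1/107.37 = 0.009313
[CO3²⁻] = α₂ × DIC = 0.009313 × 4.42 = 0.0412 mmol/L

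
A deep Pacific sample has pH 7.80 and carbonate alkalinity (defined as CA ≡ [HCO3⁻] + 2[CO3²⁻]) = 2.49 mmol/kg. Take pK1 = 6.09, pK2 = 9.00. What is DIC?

CA = [HCO3⁻] + 2[CO3²⁻] = (α₁ + 2α₂)·DIC
At pH 7.80: [H⁺]/K1 = 10^-1.71 = 0.019498, K2/[H⁺] = 10^-1.20 = 0.063096
α₁ = 1/(1 + 0.019498 + 0.063096) = 1/1.0826 = 0.9237; α₂ = α₁·K2/[H⁺] = 0.05828
α₁ + 2α₂ = 1.0403
DIC = CA / (α₁ + 2α₂) = 2.49 / 1.0403 = 2.39 mmol/kg

DIC = 2.39 mmol/kg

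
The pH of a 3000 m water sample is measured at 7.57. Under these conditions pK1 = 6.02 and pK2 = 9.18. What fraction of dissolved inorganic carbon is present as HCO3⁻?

α₁ = 0.950

α₁ = 1 / (1 + [H⁺]/K1 + K2/[H⁺]) = 1 / (1 + 10^-1.55 + 10^-1.61)
   = 1 / (1 + 0.028184 + 0.024547) = 1/1.0527 = 0.9499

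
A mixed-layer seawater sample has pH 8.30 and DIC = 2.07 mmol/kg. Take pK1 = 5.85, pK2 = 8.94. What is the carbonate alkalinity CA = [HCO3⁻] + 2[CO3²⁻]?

CA = 2.45 mmol/kg

CA = [HCO3⁻] + 2[CO3²⁻] = (α₁ + 2α₂)·DIC
At pH 8.30: [H⁺]/K1 = 10^-2.45 = 0.0035481, K2/[H⁺] = 10^-0.64 = 0.22909
α₁ = 1/(1 + 0.0035481 + 0.22909) = 1/1.2326 = 0.8113; α₂ = α₁·K2/[H⁺] = 0.1859
α₁ + 2α₂ = 1.1830
CA = 1.1830 × 2.07 = 2.45 mmol/kg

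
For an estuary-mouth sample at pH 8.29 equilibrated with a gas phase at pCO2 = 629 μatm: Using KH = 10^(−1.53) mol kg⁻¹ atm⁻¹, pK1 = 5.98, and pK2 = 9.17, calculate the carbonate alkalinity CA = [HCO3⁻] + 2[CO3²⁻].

CA = 4.79 mmol/kg

[CO2*] = KH · pCO2 = 10^(−1.53) × 629×10^-6 = 1.856×10^-5 mol/kg
α₀ = 1/(1 + K1/[H⁺] + K1K2/[H⁺]²) = 1/(1 + 10^+2.31 + 10^+1.43) = 0.004309
DIC = [CO2*]/α₀ = 1.856×10^-5 / 0.004309 = 4.308 mmol/kg
CA = (α₁ + 2α₂)·DIC = (0.8797 + 2×0.1160) × 4.308 = 4.79 mmol/kg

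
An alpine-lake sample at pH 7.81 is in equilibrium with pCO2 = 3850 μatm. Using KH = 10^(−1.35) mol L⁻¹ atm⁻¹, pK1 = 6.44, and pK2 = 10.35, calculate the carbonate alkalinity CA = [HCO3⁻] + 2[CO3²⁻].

CA = 4.05 mmol/L

[CO2*] = KH · pCO2 = 10^(−1.35) × 3850×10^-6 = 1.720×10^-4 mol/L
α₀ = 1/(1 + K1/[H⁺] + K1K2/[H⁺]²) = 1/(1 + 10^+1.37 + 10^-1.17) = 0.04080
DIC = [CO2*]/α₀ = 1.720×10^-4 / 0.04080 = 4.215 mmol/L
CA = (α₁ + 2α₂)·DIC = (0.9564 + 2×0.002758) × 4.215 = 4.05 mmol/L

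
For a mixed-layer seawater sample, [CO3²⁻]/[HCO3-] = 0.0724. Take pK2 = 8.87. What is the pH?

pH = 7.73

From K2 = [H⁺][CO3²⁻]/[HCO3-]:  pH = pK2 + log₁₀([CO3²⁻]/[HCO3-])
log₁₀(0.0724) = -1.140
pH = 8.87 + (-1.140) = 7.73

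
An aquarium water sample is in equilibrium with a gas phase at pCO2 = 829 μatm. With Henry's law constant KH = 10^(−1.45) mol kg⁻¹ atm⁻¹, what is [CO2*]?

[CO2*] = 29.4 μmol/kg

KH = 10^(−1.45) = 3.548×10^-2 mol kg⁻¹ atm⁻¹
[CO2*] = KH · pCO2 = 3.548×10^-2 × 829×10^-6 atm = 2.94×10^-5 mol/kg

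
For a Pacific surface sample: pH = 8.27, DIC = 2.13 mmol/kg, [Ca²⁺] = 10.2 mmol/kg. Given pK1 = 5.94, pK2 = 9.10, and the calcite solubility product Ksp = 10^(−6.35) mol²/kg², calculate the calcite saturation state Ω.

Ω = 6.24

α₂ = 1 / (1 + [H⁺]/K2 + [H⁺]²/(K1K2)) = 1 / (1 + 10^+0.83 + 10^-1.50)
   = 1 / (1 + 6.7608 + 0.031623) = 1/7.7925 = 0.1283
[CO3²⁻] = α₂ × DIC = 0.1283 × 2.13 = 0.2733 mmol/kg
Ksp = 10^(−6.35) = 4.467×10^-7
Ω = [Ca²⁺][CO3²⁻]/Ksp = (10.2×10^-3)(2.733×10^-4) / 4.467×10^-7 = 6.24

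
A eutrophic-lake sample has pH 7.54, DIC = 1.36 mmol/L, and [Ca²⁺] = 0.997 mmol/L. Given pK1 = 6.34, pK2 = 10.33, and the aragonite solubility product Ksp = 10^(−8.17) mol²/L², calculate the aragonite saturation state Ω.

Ω = 0.305

α₂ = 1 / (1 + [H⁺]/K2 + [H⁺]²/(K1K2)) = 1 / (1 + 10^+2.79 + 10^+1.59)
   = 1 / (1 + 616.60 + 38.905) = 1/656.50 = 0.001523
[CO3²⁻] = α₂ × DIC = 0.001523 × 1.36 = 0.002072 mmol/L = 2.072 μmol/L
Ksp = 10^(−8.17) = 6.761×10^-9
Ω = [Ca²⁺][CO3²⁻]/Ksp = (0.997×10^-3)(2.072×10^-6) / 6.761×10^-9 = 0.305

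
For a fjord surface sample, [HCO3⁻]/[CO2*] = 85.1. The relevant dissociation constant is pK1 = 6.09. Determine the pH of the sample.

pH = 8.02

From K1 = [H⁺][HCO3⁻]/[CO2*]:  pH = pK1 + log₁₀([HCO3⁻]/[CO2*])
log₁₀(85.1) = +1.930
pH = 6.09 + (+1.930) = 8.02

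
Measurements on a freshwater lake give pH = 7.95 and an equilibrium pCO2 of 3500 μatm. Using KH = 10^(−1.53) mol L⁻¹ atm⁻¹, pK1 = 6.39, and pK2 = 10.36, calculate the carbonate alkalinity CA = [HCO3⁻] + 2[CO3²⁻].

CA = 3.78 mmol/L

[CO2*] = KH · pCO2 = 10^(−1.53) × 3500×10^-6 = 1.033×10^-4 mol/L
α₀ = 1/(1 + K1/[H⁺] + K1K2/[H⁺]²) = 1/(1 + 10^+1.56 + 10^-0.85) = 0.02670
DIC = [CO2*]/α₀ = 1.033×10^-4 / 0.02670 = 3.868 mmol/L
CA = (α₁ + 2α₂)·DIC = (0.9695 + 2×0.003772) × 3.868 = 3.78 mmol/L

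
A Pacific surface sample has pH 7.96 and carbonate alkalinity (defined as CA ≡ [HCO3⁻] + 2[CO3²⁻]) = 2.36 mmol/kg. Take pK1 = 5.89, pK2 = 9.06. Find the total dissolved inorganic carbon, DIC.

CA = [HCO3⁻] + 2[CO3²⁻] = (α₁ + 2α₂)·DIC
At pH 7.96: [H⁺]/K1 = 10^-2.07 = 0.0085114, K2/[H⁺] = 10^-1.10 = 0.079433
α₁ = 1/(1 + 0.0085114 + 0.079433) = 1/1.0879 = 0.9192; α₂ = α₁·K2/[H⁺] = 0.07301
α₁ + 2α₂ = 1.0652
DIC = CA / (α₁ + 2α₂) = 2.36 / 1.0652 = 2.22 mmol/kg

DIC = 2.22 mmol/kg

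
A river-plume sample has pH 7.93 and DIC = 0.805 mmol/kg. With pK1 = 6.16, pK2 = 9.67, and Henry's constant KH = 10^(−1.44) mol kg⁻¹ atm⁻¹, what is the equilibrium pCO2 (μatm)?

pCO2 = 364 μatm

α₀ = 1 / (1 + K1/[H⁺] + K1K2/[H⁺]²) = 1 / (1 + 10^+1.77 + 10^+0.03)
   = 1 / (1 + 58.884 + 1.0715) = 1/60.956 = 0.01641
[CO2*] = α₀ × DIC = 0.01641 × 0.805 = 0.01321 mmol/kg = 13.21 μmol/kg
pCO2 = [CO2*]/KH = 1.321×10^-5 / 3.631×10^-2 = 364 μatm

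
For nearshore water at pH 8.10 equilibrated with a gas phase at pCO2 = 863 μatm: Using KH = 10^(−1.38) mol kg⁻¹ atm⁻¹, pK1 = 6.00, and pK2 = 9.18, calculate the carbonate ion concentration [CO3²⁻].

[CO2*] = KH · pCO2 = 10^(−1.38) × 863×10^-6 = 3.598×10^-5 mol/kg
α₀ = 1/(1 + K1/[H⁺] + K1K2/[H⁺]²) = 1/(1 + 10^+2.10 + 10^+1.02) = 0.007280
DIC = [CO2*]/α₀ = 3.598×10^-5 / 0.007280 = 4.942 mmol/kg
[CO3²⁻] = α₂·DIC; α₂ = 0.07623, so [CO3²⁻] = 0.07623 × 4.942 = 0.377 mmol/kg

[CO3²⁻] = 0.377 mmol/kg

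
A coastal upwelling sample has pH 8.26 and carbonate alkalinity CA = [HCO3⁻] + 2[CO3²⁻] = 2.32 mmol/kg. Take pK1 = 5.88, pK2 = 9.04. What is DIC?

DIC = 2.04 mmol/kg

CA = [HCO3⁻] + 2[CO3²⁻] = (α₁ + 2α₂)·DIC
At pH 8.26: [H⁺]/K1 = 10^-2.38 = 0.0041687, K2/[H⁺] = 10^-0.78 = 0.16596
α₁ = 1/(1 + 0.0041687 + 0.16596) = 1/1.1701 = 0.8546; α₂ = α₁·K2/[H⁺] = 0.1418
α₁ + 2α₂ = 1.1383
DIC = CA / (α₁ + 2α₂) = 2.32 / 1.1383 = 2.04 mmol/kg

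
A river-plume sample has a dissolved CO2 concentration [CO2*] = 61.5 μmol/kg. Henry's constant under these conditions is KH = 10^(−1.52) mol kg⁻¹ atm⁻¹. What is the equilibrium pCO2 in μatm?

pCO2 = 2040 μatm

KH = 10^(−1.52) = 3.020×10^-2 mol kg⁻¹ atm⁻¹
pCO2 = [CO2*]/KH = 61.5×10^-6 / 3.020×10^-2 = 2.04×10^-3 atm = 2040 μatm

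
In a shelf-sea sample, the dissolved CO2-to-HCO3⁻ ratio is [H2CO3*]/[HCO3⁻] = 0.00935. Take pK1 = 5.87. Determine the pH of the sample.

From K1 = [H⁺][HCO3⁻]/[H2CO3*]:  pH = pK1 − log₁₀([H2CO3*]/[HCO3⁻])
log₁₀(0.00935) = -2.029
pH = 5.87 − (-2.029) = 7.90

pH = 7.90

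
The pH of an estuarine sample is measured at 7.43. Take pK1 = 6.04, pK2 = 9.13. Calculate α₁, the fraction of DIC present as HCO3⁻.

α₁ = 0.943

α₁ = 1 / (1 + [H⁺]/K1 + K2/[H⁺]) = 1 / (1 + 10^-1.39 + 10^-1.70)
   = 1 / (1 + 0.040738 + 0.019953) = 1/1.0607 = 0.9428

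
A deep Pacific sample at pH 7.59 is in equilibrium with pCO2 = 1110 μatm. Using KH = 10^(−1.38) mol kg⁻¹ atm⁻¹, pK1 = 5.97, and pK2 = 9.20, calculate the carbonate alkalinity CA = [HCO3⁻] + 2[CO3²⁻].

CA = 2.02 mmol/kg

[CO2*] = KH · pCO2 = 10^(−1.38) × 1110×10^-6 = 4.627×10^-5 mol/kg
α₀ = 1/(1 + K1/[H⁺] + K1K2/[H⁺]²) = 1/(1 + 10^+1.62 + 10^+0.01) = 0.02288
DIC = [CO2*]/α₀ = 4.627×10^-5 / 0.02288 = 2.023 mmol/kg
CA = (α₁ + 2α₂)·DIC = (0.9537 + 2×0.02341) × 2.023 = 2.02 mmol/kg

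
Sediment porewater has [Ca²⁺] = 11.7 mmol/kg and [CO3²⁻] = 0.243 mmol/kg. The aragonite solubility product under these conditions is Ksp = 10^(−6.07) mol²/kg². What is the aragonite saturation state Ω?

Ksp = 10^(−6.07) = 8.511×10^-7
Ω = [Ca²⁺][CO3²⁻]/Ksp = (11.7×10^-3)(0.243×10^-3) / 8.511×10^-7 = 3.34

Ω = 3.34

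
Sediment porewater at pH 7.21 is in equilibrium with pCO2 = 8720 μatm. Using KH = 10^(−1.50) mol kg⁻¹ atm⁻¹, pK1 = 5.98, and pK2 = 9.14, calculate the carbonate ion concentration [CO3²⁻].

[CO2*] = KH · pCO2 = 10^(−1.50) × 8720×10^-6 = 2.758×10^-4 mol/kg
α₀ = 1/(1 + K1/[H⁺] + K1K2/[H⁺]²) = 1/(1 + 10^+1.23 + 10^-0.70) = 0.05500
DIC = [CO2*]/α₀ = 2.758×10^-4 / 0.05500 = 5.014 mmol/kg
[CO3²⁻] = α₂·DIC; α₂ = 0.01097, so [CO3²⁻] = 0.01097 × 5.014 = 0.0550 mmol/kg

[CO3²⁻] = 0.0550 mmol/kg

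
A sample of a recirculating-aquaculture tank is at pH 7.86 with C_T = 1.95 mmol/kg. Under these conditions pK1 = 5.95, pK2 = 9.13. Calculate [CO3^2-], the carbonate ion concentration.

[CO3²⁻] = 0.0982 mmol/kg

α₂ = 1 / (1 + [H⁺]/K2 + [H⁺]²/(K1K2)) = 1 / (1 + 10^+1.27 + 10^-0.64)
   = 1 / (1 + 18.621 + 0.22909) = 1/19.850 = 0.05038
[CO3²⁻] = α₂ × DIC = 0.05038 × 1.95 = 0.0982 mmol/kg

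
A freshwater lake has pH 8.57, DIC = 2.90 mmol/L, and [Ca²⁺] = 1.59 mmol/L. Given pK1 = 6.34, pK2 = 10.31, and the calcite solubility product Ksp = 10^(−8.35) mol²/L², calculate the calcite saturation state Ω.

α₂ = 1 / (1 + [H⁺]/K2 + [H⁺]²/(K1K2)) = 1 / (1 + 10^+1.74 + 10^-0.49)
   = 1 / (1 + 54.954 + 0.32359) = 1/56.278 = 0.01777
[CO3²⁻] = α₂ × DIC = 0.01777 × 2.90 = 0.05153 mmol/L
Ksp = 10^(−8.35) = 4.467×10^-9
Ω = [Ca²⁺][CO3²⁻]/Ksp = (1.59×10^-3)(5.153×10^-5) / 4.467×10^-9 = 18.3

Ω = 18.3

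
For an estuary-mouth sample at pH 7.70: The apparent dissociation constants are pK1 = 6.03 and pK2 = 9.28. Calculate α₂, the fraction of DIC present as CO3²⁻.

α₂ = 0.0251

α₂ = 1 / (1 + [H⁺]/K2 + [H⁺]²/(K1K2)) = 1 / (1 + 10^+1.58 + 10^-0.09)
   = 1 / (1 + 38.019 + 0.81283) = 1/39.832 = 0.02511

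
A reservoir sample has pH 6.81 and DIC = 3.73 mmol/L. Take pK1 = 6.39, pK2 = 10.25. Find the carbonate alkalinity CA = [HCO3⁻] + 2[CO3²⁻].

CA = [HCO3⁻] + 2[CO3²⁻] = (α₁ + 2α₂)·DIC
At pH 6.81: [H⁺]/K1 = 10^-0.42 = 0.38019, K2/[H⁺] = 10^-3.44 = 0.00036308
α₁ = 1/(1 + 0.38019 + 0.00036308) = 1/1.3806 = 0.7243; α₂ = α₁·K2/[H⁺] = 0.0002630
α₁ + 2α₂ = 0.7249
CA = 0.7249 × 3.73 = 2.70 mmol/L

CA = 2.70 mmol/L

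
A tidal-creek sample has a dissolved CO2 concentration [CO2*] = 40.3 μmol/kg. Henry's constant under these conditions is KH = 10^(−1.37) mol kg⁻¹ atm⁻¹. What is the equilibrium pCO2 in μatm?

pCO2 = 945 μatm

KH = 10^(−1.37) = 4.266×10^-2 mol kg⁻¹ atm⁻¹
pCO2 = [CO2*]/KH = 40.3×10^-6 / 4.266×10^-2 = 9.45×10^-4 atm = 945 μatm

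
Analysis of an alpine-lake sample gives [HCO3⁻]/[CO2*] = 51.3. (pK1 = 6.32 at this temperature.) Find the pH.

From K1 = [H⁺][HCO3⁻]/[CO2*]:  pH = pK1 + log₁₀([HCO3⁻]/[CO2*])
log₁₀(51.3) = +1.710
pH = 6.32 + (+1.710) = 8.03

pH = 8.03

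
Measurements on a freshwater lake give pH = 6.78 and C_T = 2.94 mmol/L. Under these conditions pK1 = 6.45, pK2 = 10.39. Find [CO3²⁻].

α₂ = 1 / (1 + [H⁺]/K2 + [H⁺]²/(K1K2)) = 1 / (1 + 10^+3.61 + 10^+3.28)
   = 1 / (1 + 4073.8 + 1905.5) = 1/5980.3 = 0.0001672
[CO3²⁻] = α₂ × DIC = 0.0001672 × 2.94 = 0.000492 mmol/L = 0.492 μmol/L

[CO3²⁻] = 0.492 μmol/L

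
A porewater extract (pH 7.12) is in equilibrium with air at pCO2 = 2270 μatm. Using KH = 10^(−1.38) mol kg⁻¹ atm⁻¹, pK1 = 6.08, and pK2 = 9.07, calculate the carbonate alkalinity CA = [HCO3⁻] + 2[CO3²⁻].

[CO2*] = KH · pCO2 = 10^(−1.38) × 2270×10^-6 = 9.463×10^-5 mol/kg
α₀ = 1/(1 + K1/[H⁺] + K1K2/[H⁺]²) = 1/(1 + 10^+1.04 + 10^-0.91) = 0.08273
DIC = [CO2*]/α₀ = 9.463×10^-5 / 0.08273 = 1.144 mmol/kg
CA = (α₁ + 2α₂)·DIC = (0.9071 + 2×0.01018) × 1.144 = 1.06 mmol/kg

CA = 1.06 mmol/kg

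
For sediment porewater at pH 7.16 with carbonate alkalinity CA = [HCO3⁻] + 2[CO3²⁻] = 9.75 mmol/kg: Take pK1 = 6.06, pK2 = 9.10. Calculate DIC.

DIC = 10.4 mmol/kg

CA = [HCO3⁻] + 2[CO3²⁻] = (α₁ + 2α₂)·DIC
At pH 7.16: [H⁺]/K1 = 10^-1.10 = 0.079433, K2/[H⁺] = 10^-1.94 = 0.011482
α₁ = 1/(1 + 0.079433 + 0.011482) = 1/1.0909 = 0.9167; α₂ = α₁·K2/[H⁺] = 0.01052
α₁ + 2α₂ = 0.9377
DIC = CA / (α₁ + 2α₂) = 9.75 / 0.9377 = 10.4 mmol/kg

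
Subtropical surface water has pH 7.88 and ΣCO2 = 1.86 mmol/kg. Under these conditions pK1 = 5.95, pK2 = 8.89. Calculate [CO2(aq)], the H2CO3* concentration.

α₀ = 1 / (1 + K1/[H⁺] + K1K2/[H⁺]²) = 1 / (1 + 10^+1.93 + 10^+0.92)
   = 1 / (1 + 85.114 + 8.3176) = 1/94.431 = 0.01059
[CO2*] = α₀ × DIC = 0.01059 × 1.86 = 0.0197 mmol/kg = 19.7 μmol/kg

[CO2*] = 19.7 μmol/kg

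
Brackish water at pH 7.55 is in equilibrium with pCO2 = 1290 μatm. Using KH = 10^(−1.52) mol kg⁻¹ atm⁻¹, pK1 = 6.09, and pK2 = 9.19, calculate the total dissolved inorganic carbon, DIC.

DIC = 1.19 mmol/kg

[CO2*] = KH · pCO2 = 10^(−1.52) × 1290×10^-6 = 3.896×10^-5 mol/kg
α₀ = 1/(1 + K1/[H⁺] + K1K2/[H⁺]²) = 1/(1 + 10^+1.46 + 10^-0.18) = 0.03279
DIC = [CO2*]/α₀ = 3.896×10^-5 / 0.03279 = 1.19 mmol/kg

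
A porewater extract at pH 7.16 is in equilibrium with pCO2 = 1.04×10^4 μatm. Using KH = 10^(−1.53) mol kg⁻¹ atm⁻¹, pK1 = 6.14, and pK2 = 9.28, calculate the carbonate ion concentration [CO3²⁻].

[CO2*] = KH · pCO2 = 10^(−1.53) × 1.04×10^4×10^-6 = 3.069×10^-4 mol/kg
α₀ = 1/(1 + K1/[H⁺] + K1K2/[H⁺]²) = 1/(1 + 10^+1.02 + 10^-1.10) = 0.08657
DIC = [CO2*]/α₀ = 3.069×10^-4 / 0.08657 = 3.545 mmol/kg
[CO3²⁻] = α₂·DIC; α₂ = 0.006877, so [CO3²⁻] = 0.006877 × 3.545 = 0.0244 mmol/kg

[CO3²⁻] = 0.0244 mmol/kg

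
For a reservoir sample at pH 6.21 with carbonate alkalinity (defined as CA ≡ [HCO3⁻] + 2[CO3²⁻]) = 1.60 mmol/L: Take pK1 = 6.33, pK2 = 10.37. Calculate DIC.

DIC = 3.71 mmol/L

CA = [HCO3⁻] + 2[CO3²⁻] = (α₁ + 2α₂)·DIC
At pH 6.21: [H⁺]/K1 = 10^0.12 = 1.3183, K2/[H⁺] = 10^-4.16 = 6.9183×10^-5
α₁ = 1/(1 + 1.3183 + 6.9183×10^-5) = 1/2.3183 = 0.4313; α₂ = α₁·K2/[H⁺] = 2.984×10^-5
α₁ + 2α₂ = 0.4314
DIC = CA / (α₁ + 2α₂) = 1.60 / 0.4314 = 3.71 mmol/L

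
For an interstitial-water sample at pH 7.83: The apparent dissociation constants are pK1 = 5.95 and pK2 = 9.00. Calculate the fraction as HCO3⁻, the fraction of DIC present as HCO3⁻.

α₁ = 1 / (1 + [H⁺]/K1 + K2/[H⁺]) = 1 / (1 + 10^-1.88 + 10^-1.17)
   = 1 / (1 + 0.013183 + 0.067608) = 1/1.0808 = 0.9252

α₁ = 0.925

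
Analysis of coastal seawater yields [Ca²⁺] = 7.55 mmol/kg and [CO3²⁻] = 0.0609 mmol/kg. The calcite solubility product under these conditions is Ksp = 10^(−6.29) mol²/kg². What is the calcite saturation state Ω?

Ksp = 10^(−6.29) = 5.129×10^-7
Ω = [Ca²⁺][CO3²⁻]/Ksp = (7.55×10^-3)(0.0609×10^-3) / 5.129×10^-7 = 0.897

Ω = 0.897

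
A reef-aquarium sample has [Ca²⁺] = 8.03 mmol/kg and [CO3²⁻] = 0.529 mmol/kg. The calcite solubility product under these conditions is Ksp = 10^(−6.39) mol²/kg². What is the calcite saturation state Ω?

Ω = 10.4

Ksp = 10^(−6.39) = 4.074×10^-7
Ω = [Ca²⁺][CO3²⁻]/Ksp = (8.03×10^-3)(0.529×10^-3) / 4.074×10^-7 = 10.4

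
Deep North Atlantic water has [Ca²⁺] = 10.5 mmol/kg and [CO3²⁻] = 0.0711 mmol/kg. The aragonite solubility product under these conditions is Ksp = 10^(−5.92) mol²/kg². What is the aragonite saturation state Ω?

Ω = 0.621

Ksp = 10^(−5.92) = 1.202×10^-6
Ω = [Ca²⁺][CO3²⁻]/Ksp = (10.5×10^-3)(0.0711×10^-3) / 1.202×10^-6 = 0.621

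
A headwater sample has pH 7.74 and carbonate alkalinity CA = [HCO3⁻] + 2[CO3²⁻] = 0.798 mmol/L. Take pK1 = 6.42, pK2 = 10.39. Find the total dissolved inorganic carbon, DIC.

DIC = 0.834 mmol/L

CA = [HCO3⁻] + 2[CO3²⁻] = (α₁ + 2α₂)·DIC
At pH 7.74: [H⁺]/K1 = 10^-1.32 = 0.047863, K2/[H⁺] = 10^-2.65 = 0.0022387
α₁ = 1/(1 + 0.047863 + 0.0022387) = 1/1.0501 = 0.9523; α₂ = α₁·K2/[H⁺] = 0.002132
α₁ + 2α₂ = 0.9566
DIC = CA / (α₁ + 2α₂) = 0.798 / 0.9566 = 0.834 mmol/L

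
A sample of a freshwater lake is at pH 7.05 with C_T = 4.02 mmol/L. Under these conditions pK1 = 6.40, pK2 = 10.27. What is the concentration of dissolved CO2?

α₀ = 1 / (1 + K1/[H⁺] + K1K2/[H⁺]²) = 1 / (1 + 10^+0.65 + 10^-2.57)
   = 1 / (1 + 4.4668 + 0.0026915) = 1/5.4695 = 0.1828
[CO2*] = α₀ × DIC = 0.1828 × 4.02 = 0.735 mmol/L

[CO2*] = 0.735 mmol/L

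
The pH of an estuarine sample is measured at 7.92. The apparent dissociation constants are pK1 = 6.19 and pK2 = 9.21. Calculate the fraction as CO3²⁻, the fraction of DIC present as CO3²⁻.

α₂ = 1 / (1 + [H⁺]/K2 + [H⁺]²/(K1K2)) = 1 / (1 + 10^+1.29 + 10^-0.44)
   = 1 / (1 + 19.498 + 0.36308) = 1/20.862 = 0.04794

α₂ = 0.0479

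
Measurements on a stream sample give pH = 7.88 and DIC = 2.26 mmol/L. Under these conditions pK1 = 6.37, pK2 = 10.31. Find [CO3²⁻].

[CO3²⁻] = 8.12 μmol/L

α₂ = 1 / (1 + [H⁺]/K2 + [H⁺]²/(K1K2)) = 1 / (1 + 10^+2.43 + 10^+0.92)
   = 1 / (1 + 269.15 + 8.3176) = 1/278.47 = 0.003591
[CO3²⁻] = α₂ × DIC = 0.003591 × 2.26 = 0.00812 mmol/L = 8.12 μmol/L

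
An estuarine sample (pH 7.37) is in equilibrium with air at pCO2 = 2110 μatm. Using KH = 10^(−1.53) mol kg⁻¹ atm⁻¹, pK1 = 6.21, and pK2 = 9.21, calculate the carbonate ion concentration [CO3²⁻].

[CO3²⁻] = 13.0 μmol/kg

[CO2*] = KH · pCO2 = 10^(−1.53) × 2110×10^-6 = 6.227×10^-5 mol/kg
α₀ = 1/(1 + K1/[H⁺] + K1K2/[H⁺]²) = 1/(1 + 10^+1.16 + 10^-0.68) = 0.06384
DIC = [CO2*]/α₀ = 6.227×10^-5 / 0.06384 = 0.9754 mmol/kg
[CO3²⁻] = α₂·DIC; α₂ = 0.01334, so [CO3²⁻] = 0.01334 × 0.9754 = 0.0130 mmol/kg = 13.0 μmol/kg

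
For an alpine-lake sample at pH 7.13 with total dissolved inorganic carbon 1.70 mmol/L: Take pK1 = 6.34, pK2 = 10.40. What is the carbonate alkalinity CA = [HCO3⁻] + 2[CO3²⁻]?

CA = 1.46 mmol/L

CA = [HCO3⁻] + 2[CO3²⁻] = (α₁ + 2α₂)·DIC
At pH 7.13: [H⁺]/K1 = 10^-0.79 = 0.16218, K2/[H⁺] = 10^-3.27 = 0.00053703
α₁ = 1/(1 + 0.16218 + 0.00053703) = 1/1.1627 = 0.8601; α₂ = α₁·K2/[H⁺] = 0.0004619
α₁ + 2α₂ = 0.8610
CA = 0.8610 × 1.70 = 1.46 mmol/L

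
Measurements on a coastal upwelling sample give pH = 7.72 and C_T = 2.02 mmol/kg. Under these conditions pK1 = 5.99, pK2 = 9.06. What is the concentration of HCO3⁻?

[HCO3⁻] = 1.90 mmol/kg

α₁ = 1 / (1 + [H⁺]/K1 + K2/[H⁺]) = 1 / (1 + 10^-1.73 + 10^-1.34)
   = 1 / (1 + 0.018621 + 0.045709) = 1/1.0643 = 0.9396
[HCO3⁻] = α₁ × DIC = 0.9396 × 2.02 = 1.90 mmol/kg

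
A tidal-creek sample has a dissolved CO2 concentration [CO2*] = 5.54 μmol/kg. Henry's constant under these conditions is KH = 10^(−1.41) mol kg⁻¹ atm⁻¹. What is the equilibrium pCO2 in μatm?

KH = 10^(−1.41) = 3.890×10^-2 mol kg⁻¹ atm⁻¹
pCO2 = [CO2*]/KH = 5.54×10^-6 / 3.890×10^-2 = 1.42×10^-4 atm = 142 μatm

pCO2 = 142 μatm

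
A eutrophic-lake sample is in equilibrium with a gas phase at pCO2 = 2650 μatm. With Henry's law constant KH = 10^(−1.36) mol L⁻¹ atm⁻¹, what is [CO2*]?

KH = 10^(−1.36) = 4.365×10^-2 mol L⁻¹ atm⁻¹
[CO2*] = KH · pCO2 = 4.365×10^-2 × 2650×10^-6 atm = 1.16×10^-4 mol/L

[CO2*] = 116 μmol/L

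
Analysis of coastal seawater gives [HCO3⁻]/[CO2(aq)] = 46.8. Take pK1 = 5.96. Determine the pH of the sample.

From K1 = [H⁺][HCO3⁻]/[CO2(aq)]:  pH = pK1 + log₁₀([HCO3⁻]/[CO2(aq)])
log₁₀(46.8) = +1.670
pH = 5.96 + (+1.670) = 7.63

pH = 7.63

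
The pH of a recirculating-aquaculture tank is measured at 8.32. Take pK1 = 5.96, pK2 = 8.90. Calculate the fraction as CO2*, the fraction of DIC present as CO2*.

α₀ = 1 / (1 + K1/[H⁺] + K1K2/[H⁺]²) = 1 / (1 + 10^+2.36 + 10^+1.78)
   = 1 / (1 + 229.09 + 60.256) = 1/290.34 = 0.003444

α₀ = 0.00344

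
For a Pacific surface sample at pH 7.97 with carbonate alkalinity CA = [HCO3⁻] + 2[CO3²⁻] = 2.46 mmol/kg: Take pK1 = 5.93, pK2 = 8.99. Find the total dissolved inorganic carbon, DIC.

DIC = 2.28 mmol/kg

CA = [HCO3⁻] + 2[CO3²⁻] = (α₁ + 2α₂)·DIC
At pH 7.97: [H⁺]/K1 = 10^-2.04 = 0.0091201, K2/[H⁺] = 10^-1.02 = 0.095499
α₁ = 1/(1 + 0.0091201 + 0.095499) = 1/1.1046 = 0.9053; α₂ = α₁·K2/[H⁺] = 0.08645
α₁ + 2α₂ = 1.0782
DIC = CA / (α₁ + 2α₂) = 2.46 / 1.0782 = 2.28 mmol/kg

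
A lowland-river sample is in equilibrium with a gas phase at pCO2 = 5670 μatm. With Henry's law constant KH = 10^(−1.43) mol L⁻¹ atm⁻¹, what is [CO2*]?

KH = 10^(−1.43) = 3.715×10^-2 mol L⁻¹ atm⁻¹
[CO2*] = KH · pCO2 = 3.715×10^-2 × 5670×10^-6 atm = 2.11×10^-4 mol/L

[CO2*] = 211 μmol/L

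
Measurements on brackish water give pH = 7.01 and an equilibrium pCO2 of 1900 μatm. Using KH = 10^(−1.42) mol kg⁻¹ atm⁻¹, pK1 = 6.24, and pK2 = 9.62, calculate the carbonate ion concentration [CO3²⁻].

[CO3²⁻] = 1.04 μmol/kg

[CO2*] = KH · pCO2 = 10^(−1.42) × 1900×10^-6 = 7.224×10^-5 mol/kg
α₀ = 1/(1 + K1/[H⁺] + K1K2/[H⁺]²) = 1/(1 + 10^+0.77 + 10^-1.84) = 0.1449
DIC = [CO2*]/α₀ = 7.224×10^-5 / 0.1449 = 0.4986 mmol/kg
[CO3²⁻] = α₂·DIC; α₂ = 0.002094, so [CO3²⁻] = 0.002094 × 0.4986 = 0.00104 mmol/kg = 1.04 μmol/kg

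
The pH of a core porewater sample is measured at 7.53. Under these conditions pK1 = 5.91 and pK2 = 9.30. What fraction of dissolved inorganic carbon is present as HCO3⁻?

α₁ = 0.961

α₁ = 1 / (1 + [H⁺]/K1 + K2/[H⁺]) = 1 / (1 + 10^-1.62 + 10^-1.77)
   = 1 / (1 + 0.023988 + 0.016982) = 1/1.0410 = 0.9606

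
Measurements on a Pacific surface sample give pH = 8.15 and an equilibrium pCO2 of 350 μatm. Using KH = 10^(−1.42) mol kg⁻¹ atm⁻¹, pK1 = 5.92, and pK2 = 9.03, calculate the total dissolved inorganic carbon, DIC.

[CO2*] = KH · pCO2 = 10^(−1.42) × 350×10^-6 = 1.331×10^-5 mol/kg
α₀ = 1/(1 + K1/[H⁺] + K1K2/[H⁺]²) = 1/(1 + 10^+2.23 + 10^+1.35) = 0.005176
DIC = [CO2*]/α₀ = 1.331×10^-5 / 0.005176 = 2.57 mmol/kg

DIC = 2.57 mmol/kg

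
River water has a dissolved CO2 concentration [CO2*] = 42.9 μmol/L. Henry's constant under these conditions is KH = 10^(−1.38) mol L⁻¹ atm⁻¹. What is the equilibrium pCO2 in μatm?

KH = 10^(−1.38) = 4.169×10^-2 mol L⁻¹ atm⁻¹
pCO2 = [CO2*]/KH = 42.9×10^-6 / 4.169×10^-2 = 1.03×10^-3 atm = 1030 μatm

pCO2 = 1030 μatm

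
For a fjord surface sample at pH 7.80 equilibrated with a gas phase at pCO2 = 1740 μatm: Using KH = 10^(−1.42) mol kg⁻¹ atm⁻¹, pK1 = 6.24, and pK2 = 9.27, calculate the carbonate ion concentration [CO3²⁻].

[CO2*] = KH · pCO2 = 10^(−1.42) × 1740×10^-6 = 6.615×10^-5 mol/kg
α₀ = 1/(1 + K1/[H⁺] + K1K2/[H⁺]²) = 1/(1 + 10^+1.56 + 10^+0.09) = 0.02595
DIC = [CO2*]/α₀ = 6.615×10^-5 / 0.02595 = 2.549 mmol/kg
[CO3²⁻] = α₂·DIC; α₂ = 0.03192, so [CO3²⁻] = 0.03192 × 2.549 = 0.0814 mmol/kg

[CO3²⁻] = 0.0814 mmol/kg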